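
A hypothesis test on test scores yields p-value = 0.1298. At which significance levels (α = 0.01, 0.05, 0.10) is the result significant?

p = 0.1298. Not significant at any of the given levels.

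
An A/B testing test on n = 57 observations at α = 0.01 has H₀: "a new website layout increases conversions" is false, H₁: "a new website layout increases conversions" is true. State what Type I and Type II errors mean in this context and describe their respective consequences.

Type I (false positive): concluding that a new website layout increases conversions when it is not — rolling out a layout that doesn't actually help — wasted engineering effort. Type II (false negative): failing to conclude that a new website layout increases conversions when it is — discarding a layout that would have improved conversions — lost revenue. Which is costlier depends on domain priorities and is a judgement call rather than a statistical fact.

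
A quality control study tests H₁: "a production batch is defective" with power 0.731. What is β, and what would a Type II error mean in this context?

β = 1 - power = 1 - 0.731 = 0.269. A Type II error is failing to reject H₀ when H₀ is false (false negative) — here, failing to conclude that a production batch is defective when in fact it is true. Consequence: shipping a defective batch — faulty products reach customers.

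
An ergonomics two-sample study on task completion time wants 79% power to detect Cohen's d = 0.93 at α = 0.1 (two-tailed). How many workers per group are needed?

z_{α/2} = 1.645, z_β = Φ⁻¹(0.79) = 0.806. For large effect (d = 0.93): n per group = 2(z_{α/2} + z_β)²/d² = 2(1.645 + 0.806)²/0.93² = 13.9 → 14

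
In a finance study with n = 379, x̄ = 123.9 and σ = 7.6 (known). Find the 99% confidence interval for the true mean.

CI = x̄ ± z*(σ/√n) = 123.9 ± 2.576(7.6/√379) = 123.9 ± 1.01 = (122.89, 124.91)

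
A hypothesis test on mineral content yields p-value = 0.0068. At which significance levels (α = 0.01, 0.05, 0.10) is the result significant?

p = 0.0068. Significant at: α = 0.01, 0.05, 0.1.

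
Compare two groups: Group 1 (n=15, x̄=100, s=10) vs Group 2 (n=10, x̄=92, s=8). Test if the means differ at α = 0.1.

Pooled sp = 9.27. t = 2.114, df = 23. Critical t = ±1.714. Reject H₀.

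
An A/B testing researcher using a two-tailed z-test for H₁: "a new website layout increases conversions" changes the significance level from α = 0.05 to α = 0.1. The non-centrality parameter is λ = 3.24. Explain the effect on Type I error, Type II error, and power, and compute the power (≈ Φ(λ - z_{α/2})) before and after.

Increasing α from 0.05 to 0.1:
• Type I error rate increases (α is the Type I rate by definition).
• Critical value moves from z_{α/2} = 1.96 to 1.645, so power = Φ(λ - z_{α/2}) goes from Φ(3.24 - 1.96) = 0.9 to Φ(3.24 - 1.645) = 0.945.
• Type II error rate β = 1 - power therefore decreases (0.1 → 0.055).
Appropriate when false negatives are costly — here, discarding a layout that would have improved conversions — lost revenue.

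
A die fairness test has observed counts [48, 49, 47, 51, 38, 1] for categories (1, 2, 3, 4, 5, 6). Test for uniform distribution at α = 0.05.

Expected = 39 each. χ² = Σ(O-E)²/E = 47.026. df = 5, critical value = 11.07. Reject H₀.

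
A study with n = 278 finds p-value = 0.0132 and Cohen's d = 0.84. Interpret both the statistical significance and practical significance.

Statistically significant (p = 0.0132 < 0.05). Cohen's d = 0.84 indicates a large effect size. Both statistical and practical significance should be considered.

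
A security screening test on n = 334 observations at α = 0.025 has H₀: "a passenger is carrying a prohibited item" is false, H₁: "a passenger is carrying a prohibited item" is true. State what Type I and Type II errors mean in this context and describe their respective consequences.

Type I (false positive): concluding that a passenger is carrying a prohibited item when it is not — detaining an innocent passenger — delay and inconvenience. Type II (false negative): failing to conclude that a passenger is carrying a prohibited item when it is — letting a prohibited item through — security breach. Which is costlier depends on domain priorities and is a judgement call rather than a statistical fact.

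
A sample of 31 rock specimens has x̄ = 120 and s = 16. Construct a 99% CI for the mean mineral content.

CI = x̄ ± t*(s/√n) = 120 ± 2.75(16/√31) = (112.1, 127.9)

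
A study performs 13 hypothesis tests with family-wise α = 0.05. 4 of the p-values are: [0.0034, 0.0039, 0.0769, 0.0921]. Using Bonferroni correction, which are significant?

Bonferroni α = 0.05/13 = 0.00385. Significant p-values: [0.0034]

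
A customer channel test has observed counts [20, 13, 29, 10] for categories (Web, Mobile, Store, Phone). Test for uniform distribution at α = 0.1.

Expected = 18 each. χ² = Σ(O-E)²/E = 11.889. df = 3, critical value = 6.251. Reject H₀.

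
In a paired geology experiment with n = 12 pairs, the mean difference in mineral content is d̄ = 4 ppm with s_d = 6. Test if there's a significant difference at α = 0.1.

t = d̄/(s_d/√n) = 4/(6/√12) = 2.309. df = 11, critical t = ±1.796. Reject H₀.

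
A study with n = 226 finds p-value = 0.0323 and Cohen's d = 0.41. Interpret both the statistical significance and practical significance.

Statistically significant (p = 0.0323 < 0.05). Cohen's d = 0.41 indicates a small effect size. Both statistical and practical significance should be considered.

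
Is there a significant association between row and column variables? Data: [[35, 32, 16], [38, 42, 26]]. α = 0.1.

χ² = 1.073. df = 2, critical = 4.605. Fail to reject H₀. No evidence of dependence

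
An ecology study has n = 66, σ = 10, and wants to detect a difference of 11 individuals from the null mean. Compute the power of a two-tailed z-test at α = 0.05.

SE = σ/√n = 10/√66 = 1.231. Non-centrality λ = d/SE = 11/1.231 = 8.936. Power ≈ Φ(λ - z_{α/2}) = Φ(8.936 - 1.96) = Φ(6.976) = 1.0.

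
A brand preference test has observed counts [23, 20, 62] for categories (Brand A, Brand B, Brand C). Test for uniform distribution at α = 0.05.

Expected = 35 each. χ² = Σ(O-E)²/E = 31.371. df = 2, critical value = 5.991. Reject H₀.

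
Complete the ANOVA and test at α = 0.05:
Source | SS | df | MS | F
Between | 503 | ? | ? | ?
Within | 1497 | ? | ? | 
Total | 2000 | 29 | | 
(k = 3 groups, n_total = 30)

df_between = 2, df_within = 27. MS_between = 251.5, MS_within = 55.44. F = 4.536, F_crit ≈ 3.354. Reject H₀.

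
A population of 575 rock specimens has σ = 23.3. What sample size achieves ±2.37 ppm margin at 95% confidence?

Without FPC: n₀ = (1.96×23.3/2.37)² = 371.302. With FPC: n = n₀N/(n₀+N-1) = 225.9 → n = 226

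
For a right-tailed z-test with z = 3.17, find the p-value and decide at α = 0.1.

p = P(Z > 3.17) = 1 - Φ(3.17) ≈ 0.0008. Since p < 0.1, reject H₀ (significant) at α = 0.1.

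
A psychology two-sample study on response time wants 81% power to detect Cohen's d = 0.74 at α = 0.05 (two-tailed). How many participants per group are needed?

z_{α/2} = 1.96, z_β = Φ⁻¹(0.81) = 0.878. For medium effect (d = 0.74): n per group = 2(z_{α/2} + z_β)²/d² = 2(1.96 + 0.878)²/0.74² = 29.4 → 30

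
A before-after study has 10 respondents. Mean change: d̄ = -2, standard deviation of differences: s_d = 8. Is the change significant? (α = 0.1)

t = d̄/(s_d/√n) = -2/(8/√10) = -0.791. df = 9, critical t = ±1.833. Fail to reject H₀.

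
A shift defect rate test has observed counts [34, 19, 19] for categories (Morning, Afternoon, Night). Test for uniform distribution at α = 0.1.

Expected = 24 each. χ² = Σ(O-E)²/E = 6.25. df = 2, critical value = 4.605. Reject H₀.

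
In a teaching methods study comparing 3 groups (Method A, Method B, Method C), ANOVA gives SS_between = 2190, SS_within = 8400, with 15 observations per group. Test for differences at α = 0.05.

df_between = 2, df_within = 42. F = MS_between/MS_within = 1095.0/200.0 = 5.475. F_crit ≈ 3.22. Reject H₀. At least one mean differs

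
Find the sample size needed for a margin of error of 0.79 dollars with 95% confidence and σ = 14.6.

n = (z*σ/E)² = (1.96×14.6/0.79)² = 1312.1 → n = 1313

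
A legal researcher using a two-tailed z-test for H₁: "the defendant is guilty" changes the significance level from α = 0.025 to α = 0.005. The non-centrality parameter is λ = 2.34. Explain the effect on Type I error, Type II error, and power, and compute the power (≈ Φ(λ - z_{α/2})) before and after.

Decreasing α from 0.025 to 0.005:
• Type I error rate decreases (α is the Type I rate by definition).
• Critical value moves from z_{α/2} = 2.241 to 2.807, so power = Φ(λ - z_{α/2}) goes from Φ(2.34 - 2.241) = 0.539 to Φ(2.34 - 2.807) = 0.32.
• Type II error rate β = 1 - power therefore increases (0.461 → 0.68).
Appropriate when false positives are costly — here, convicting an innocent person.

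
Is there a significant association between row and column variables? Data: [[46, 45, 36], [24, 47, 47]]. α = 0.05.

χ² = 8.096. df = 2, critical = 5.991. Reject H₀. Variables are dependent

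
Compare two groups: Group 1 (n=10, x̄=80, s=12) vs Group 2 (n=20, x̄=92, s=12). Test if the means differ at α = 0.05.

Pooled sp = 12.0. t = -2.582, df = 28. Critical t = ±2.048. Reject H₀.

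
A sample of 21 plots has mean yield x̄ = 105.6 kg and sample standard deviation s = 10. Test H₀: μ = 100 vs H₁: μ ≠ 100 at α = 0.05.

t = (x̄ - μ₀)/(s/√n) = (105.6 - 100)/(10/√21) = 2.566. df = 20, critical t = ±2.086. Reject H₀.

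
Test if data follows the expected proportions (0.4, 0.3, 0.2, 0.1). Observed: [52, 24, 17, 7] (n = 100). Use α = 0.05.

Expected: [40.0, 30.0, 20.0, 10.0]. χ² = 6.15. df = 3, critical = 7.815. Fail to reject H₀.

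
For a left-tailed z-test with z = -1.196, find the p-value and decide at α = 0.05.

p = P(Z < -1.196) = Φ(-1.196) ≈ 0.1158. Since p ≥ 0.05, fail to reject H₀ (not significant) at α = 0.05.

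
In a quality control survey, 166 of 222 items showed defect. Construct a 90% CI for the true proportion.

p̂ = 0.748. CI = p̂ ± z*√(p̂(1-p̂)/n) = (0.7, 0.796)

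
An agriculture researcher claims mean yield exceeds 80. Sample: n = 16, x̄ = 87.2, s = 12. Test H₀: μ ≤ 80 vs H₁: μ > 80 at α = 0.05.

t = (87.2 - 80)/(12/√16) = 2.4, df = 15. Critical t = 1.753. Reject H₀.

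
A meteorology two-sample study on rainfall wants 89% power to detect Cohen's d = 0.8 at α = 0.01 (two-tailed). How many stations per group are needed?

z_{α/2} = 2.576, z_β = Φ⁻¹(0.89) = 1.227. For large effect (d = 0.8): n per group = 2(z_{α/2} + z_β)²/d² = 2(2.576 + 1.227)²/0.8² = 45.2 → 46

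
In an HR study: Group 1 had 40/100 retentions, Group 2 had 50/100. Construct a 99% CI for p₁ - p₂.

p̂₁ = 0.4, p̂₂ = 0.5. Difference = -0.1. CI = (-0.28, 0.08)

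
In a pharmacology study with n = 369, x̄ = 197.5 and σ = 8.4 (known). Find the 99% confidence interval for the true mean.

CI = x̄ ± z*(σ/√n) = 197.5 ± 2.576(8.4/√369) = 197.5 ± 1.13 = (196.37, 198.63)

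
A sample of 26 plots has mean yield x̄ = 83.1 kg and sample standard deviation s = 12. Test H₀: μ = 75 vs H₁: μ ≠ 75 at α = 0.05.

t = (x̄ - μ₀)/(s/√n) = (83.1 - 75)/(12/√26) = 3.442. df = 25, critical t = ±2.06. Reject H₀.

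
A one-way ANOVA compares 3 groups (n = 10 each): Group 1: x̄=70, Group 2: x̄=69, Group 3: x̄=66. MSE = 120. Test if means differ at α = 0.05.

Grand mean = 68.33. SS_between = 86.67, MS_between = 43.33. F = 0.361, F_crit ≈ 3.354. Fail to reject H₀.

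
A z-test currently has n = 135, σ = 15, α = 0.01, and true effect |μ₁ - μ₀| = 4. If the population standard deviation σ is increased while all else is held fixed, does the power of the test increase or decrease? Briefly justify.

Power decreases: a larger σ inflates the standard error σ/√n, pulling the sampling distribution under H₁ back toward the critical value.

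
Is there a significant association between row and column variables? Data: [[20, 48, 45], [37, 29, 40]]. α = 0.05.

χ² = 9.839. df = 2, critical = 5.991. Reject H₀. Variables are dependent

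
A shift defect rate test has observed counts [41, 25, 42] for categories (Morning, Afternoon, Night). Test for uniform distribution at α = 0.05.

Expected = 36 each. χ² = Σ(O-E)²/E = 5.056. df = 2, critical value = 5.991. Fail to reject H₀.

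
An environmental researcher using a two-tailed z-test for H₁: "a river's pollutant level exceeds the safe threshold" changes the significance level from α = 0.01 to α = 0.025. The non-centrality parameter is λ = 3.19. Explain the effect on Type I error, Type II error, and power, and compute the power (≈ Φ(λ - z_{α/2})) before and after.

Increasing α from 0.01 to 0.025:
• Type I error rate increases (α is the Type I rate by definition).
• Critical value moves from z_{α/2} = 2.576 to 2.241, so power = Φ(λ - z_{α/2}) goes from Φ(3.19 - 2.576) = 0.73 to Φ(3.19 - 2.241) = 0.829.
• Type II error rate β = 1 - power therefore decreases (0.27 → 0.171).
Appropriate when false negatives are costly — here, allowing unsafe pollution to continue.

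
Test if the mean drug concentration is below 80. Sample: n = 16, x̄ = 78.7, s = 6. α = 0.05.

t = (78.7 - 80)/(6/√16) = -0.867, df = 15. Critical t = -1.753. Fail to reject H₀.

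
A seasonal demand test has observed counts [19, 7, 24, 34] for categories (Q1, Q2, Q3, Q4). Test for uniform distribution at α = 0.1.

Expected = 21 each. χ² = Σ(O-E)²/E = 18.0. df = 3, critical value = 6.251. Reject H₀.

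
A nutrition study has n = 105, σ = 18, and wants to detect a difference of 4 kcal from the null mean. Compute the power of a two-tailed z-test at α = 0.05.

SE = σ/√n = 18/√105 = 1.757. Non-centrality λ = d/SE = 4/1.757 = 2.277. Power ≈ Φ(λ - z_{α/2}) = Φ(2.277 - 1.96) = Φ(0.317) = 0.624.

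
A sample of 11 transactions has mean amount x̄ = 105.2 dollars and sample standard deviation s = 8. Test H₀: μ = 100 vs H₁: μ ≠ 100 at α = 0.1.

t = (x̄ - μ₀)/(s/√n) = (105.2 - 100)/(8/√11) = 2.156. df = 10, critical t = ±1.812. Reject H₀.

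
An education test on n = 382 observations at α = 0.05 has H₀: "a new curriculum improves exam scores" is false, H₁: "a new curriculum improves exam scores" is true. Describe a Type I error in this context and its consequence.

Type I error: rejecting H₀ when it is true — concluding that a new curriculum improves exam scores when in fact it is not. Consequence: adopting a curriculum that gives no real benefit — disruption for nothing.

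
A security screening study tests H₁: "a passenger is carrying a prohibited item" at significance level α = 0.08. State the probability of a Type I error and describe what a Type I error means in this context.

P(Type I error) = α = 0.08. A Type I error is rejecting H₀ when H₀ is actually true (false positive) — here, concluding that a passenger is carrying a prohibited item when in fact this is not the case. Consequence: detaining an innocent passenger — delay and inconvenience.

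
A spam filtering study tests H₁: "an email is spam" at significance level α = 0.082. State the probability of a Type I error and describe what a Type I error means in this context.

P(Type I error) = α = 0.082. A Type I error is rejecting H₀ when H₀ is actually true (false positive) — here, concluding that an email is spam when in fact this is not the case. Consequence: a legitimate email is sent to the spam folder and the user misses it.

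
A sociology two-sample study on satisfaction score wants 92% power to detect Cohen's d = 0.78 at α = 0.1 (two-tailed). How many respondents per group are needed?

z_{α/2} = 1.645, z_β = Φ⁻¹(0.92) = 1.405. For medium effect (d = 0.78): n per group = 2(z_{α/2} + z_β)²/d² = 2(1.645 + 1.405)²/0.78² = 30.6 → 31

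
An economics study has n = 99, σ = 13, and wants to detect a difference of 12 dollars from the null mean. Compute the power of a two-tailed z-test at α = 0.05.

SE = σ/√n = 13/√99 = 1.307. Non-centrality λ = d/SE = 12/1.307 = 9.184. Power ≈ Φ(λ - z_{α/2}) = Φ(9.184 - 1.96) = Φ(7.224) = 1.0.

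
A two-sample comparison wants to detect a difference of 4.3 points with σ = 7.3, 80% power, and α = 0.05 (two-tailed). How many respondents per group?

n per group = 2(z_α/2 + z_β)²σ²/d² = 2×(1.96 + 0.84)²×7.3²/4.3² = 45.2 → n = 46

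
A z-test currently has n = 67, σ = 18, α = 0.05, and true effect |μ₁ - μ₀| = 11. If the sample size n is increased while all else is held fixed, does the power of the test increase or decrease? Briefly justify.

Power increases: a larger n shrinks the standard error σ/√n, moving the sampling distribution under H₁ further from the critical value.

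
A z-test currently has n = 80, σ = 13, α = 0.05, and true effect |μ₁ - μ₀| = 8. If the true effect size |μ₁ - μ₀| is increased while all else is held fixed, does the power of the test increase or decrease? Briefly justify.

Power increases: a larger true effect increases the non-centrality λ = |μ₁ - μ₀|/(σ/√n).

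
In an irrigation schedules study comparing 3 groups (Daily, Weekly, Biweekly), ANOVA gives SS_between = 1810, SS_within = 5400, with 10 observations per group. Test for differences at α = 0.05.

df_between = 2, df_within = 27. F = MS_between/MS_within = 905.0/200.0 = 4.525. F_crit ≈ 3.354. Reject H₀. At least one mean differs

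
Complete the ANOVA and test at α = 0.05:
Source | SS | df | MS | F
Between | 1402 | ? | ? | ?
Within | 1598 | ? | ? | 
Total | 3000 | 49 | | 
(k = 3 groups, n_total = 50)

df_between = 2, df_within = 47. MS_between = 701.0, MS_within = 34.0. F = 20.618, F_crit ≈ 3.195. Reject H₀.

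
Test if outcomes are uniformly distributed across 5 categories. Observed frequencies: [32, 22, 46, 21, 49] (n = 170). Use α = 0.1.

Expected = 34 each. χ² = Σ(O-E)²/E = 20.176. df = 4, critical value = 7.779. Reject H₀.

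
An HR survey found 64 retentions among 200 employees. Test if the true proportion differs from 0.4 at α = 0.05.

p̂ = 0.32, p₀ = 0.4. z = (p̂ - p₀)/√(p₀(1-p₀)/n) = -2.309. Critical: ±1.96. Reject H₀.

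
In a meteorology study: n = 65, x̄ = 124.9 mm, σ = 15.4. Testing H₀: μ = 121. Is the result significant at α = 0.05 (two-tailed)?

z = (124.9 - 121)/(15.4/√65) = 2.042. Since |z| > 1.96, significant at α = 0.05.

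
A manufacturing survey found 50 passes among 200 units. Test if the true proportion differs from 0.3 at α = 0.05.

p̂ = 0.25, p₀ = 0.3. z = (p̂ - p₀)/√(p₀(1-p₀)/n) = -1.543. Critical: ±1.96. Fail to reject H₀.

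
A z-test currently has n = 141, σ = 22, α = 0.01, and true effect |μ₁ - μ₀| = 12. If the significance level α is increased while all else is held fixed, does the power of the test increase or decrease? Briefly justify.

Power increases: a larger α lowers the critical value, so more of the H₁ sampling distribution falls in the rejection region.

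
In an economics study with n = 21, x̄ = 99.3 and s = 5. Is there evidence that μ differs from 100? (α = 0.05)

t = (x̄ - μ₀)/(s/√n) = (99.3 - 100)/(5/√21) = -0.642. df = 20, critical t = ±2.086. Fail to reject H₀.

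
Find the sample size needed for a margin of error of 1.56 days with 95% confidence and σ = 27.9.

n = (z*σ/E)² = (1.96×27.9/1.56)² = 1228.8 → n = 1229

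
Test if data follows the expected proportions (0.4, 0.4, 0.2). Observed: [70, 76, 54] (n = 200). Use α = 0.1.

Expected: [80.0, 80.0, 40.0]. χ² = 6.35. df = 2, critical = 4.605. Reject H₀.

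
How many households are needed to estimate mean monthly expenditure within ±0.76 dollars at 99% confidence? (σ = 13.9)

n = (z*σ/E)² = (2.576×13.9/0.76)² = 2219.7 → n = 2220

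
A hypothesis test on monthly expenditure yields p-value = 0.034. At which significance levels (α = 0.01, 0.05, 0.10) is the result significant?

p = 0.034. Significant at: α = 0.05, 0.1.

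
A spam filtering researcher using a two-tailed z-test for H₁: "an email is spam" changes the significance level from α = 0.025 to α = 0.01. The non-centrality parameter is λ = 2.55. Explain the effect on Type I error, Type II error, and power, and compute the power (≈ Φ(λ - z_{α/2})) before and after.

Decreasing α from 0.025 to 0.01:
• Type I error rate decreases (α is the Type I rate by definition).
• Critical value moves from z_{α/2} = 2.241 to 2.576, so power = Φ(λ - z_{α/2}) goes from Φ(2.55 - 2.241) = 0.621 to Φ(2.55 - 2.576) = 0.49.
• Type II error rate β = 1 - power therefore increases (0.379 → 0.51).
Appropriate when false positives are costly — here, a legitimate email is sent to the spam folder and the user misses it.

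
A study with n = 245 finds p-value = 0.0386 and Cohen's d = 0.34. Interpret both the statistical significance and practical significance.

Statistically significant (p = 0.0386 < 0.05). Cohen's d = 0.34 indicates a small effect size. Both statistical and practical significance should be considered.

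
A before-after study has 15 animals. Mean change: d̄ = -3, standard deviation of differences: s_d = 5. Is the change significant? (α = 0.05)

t = d̄/(s_d/√n) = -3/(5/√15) = -2.324. df = 14, critical t = ±2.145. Reject H₀.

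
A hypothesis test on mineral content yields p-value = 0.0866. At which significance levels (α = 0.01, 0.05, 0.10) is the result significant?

p = 0.0866. Significant at: α = 0.1.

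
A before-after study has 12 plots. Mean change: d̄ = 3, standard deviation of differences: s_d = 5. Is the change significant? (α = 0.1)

t = d̄/(s_d/√n) = 3/(5/√12) = 2.078. df = 11, critical t = ±1.796. Reject H₀.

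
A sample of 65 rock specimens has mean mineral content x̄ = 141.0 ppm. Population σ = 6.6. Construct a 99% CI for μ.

CI = x̄ ± z*(σ/√n) = 141.0 ± 2.576(6.6/√65) = 141.0 ± 2.11 = (138.89, 143.11)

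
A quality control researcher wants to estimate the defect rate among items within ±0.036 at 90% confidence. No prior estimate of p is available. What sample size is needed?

Conservative approach: use p = 0.5 (maximizes p(1-p) = 0.25). n = z²(0.25)/E² = 1.645²×0.25/0.036² = 522.0 → n = 522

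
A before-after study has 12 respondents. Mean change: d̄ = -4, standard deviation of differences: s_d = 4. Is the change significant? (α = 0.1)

t = d̄/(s_d/√n) = -4/(4/√12) = -3.464. df = 11, critical t = ±1.796. Reject H₀.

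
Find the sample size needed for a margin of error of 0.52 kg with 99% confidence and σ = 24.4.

n = (z*σ/E)² = (2.576×24.4/0.52)² = 14610.5 → n = 14611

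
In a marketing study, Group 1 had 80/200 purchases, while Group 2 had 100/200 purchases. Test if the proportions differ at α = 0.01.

p̂₁ = 0.4, p̂₂ = 0.5, pooled p̂ = 0.45. z = -2.01. Critical: ±2.576. Fail to reject H₀.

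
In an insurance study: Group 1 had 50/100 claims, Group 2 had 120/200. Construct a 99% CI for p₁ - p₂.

p̂₁ = 0.5, p̂₂ = 0.6. Difference = -0.1. CI = (-0.257, 0.057)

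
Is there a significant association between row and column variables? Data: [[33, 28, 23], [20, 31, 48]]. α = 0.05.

χ² = 10.988. df = 2, critical = 5.991. Reject H₀. Variables are dependent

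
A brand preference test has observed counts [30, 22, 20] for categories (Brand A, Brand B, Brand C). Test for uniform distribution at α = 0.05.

Expected = 24 each. χ² = Σ(O-E)²/E = 2.333. df = 2, critical value = 5.991. Fail to reject H₀.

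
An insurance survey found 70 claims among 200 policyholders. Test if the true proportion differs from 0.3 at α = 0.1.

p̂ = 0.35, p₀ = 0.3. z = (p̂ - p₀)/√(p₀(1-p₀)/n) = 1.543. Critical: ±1.645. Fail to reject H₀.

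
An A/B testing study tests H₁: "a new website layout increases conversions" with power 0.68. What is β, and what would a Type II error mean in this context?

β = 1 - power = 1 - 0.68 = 0.32. A Type II error is failing to reject H₀ when H₀ is false (false negative) — here, failing to conclude that a new website layout increases conversions when in fact it is true. Consequence: discarding a layout that would have improved conversions — lost revenue.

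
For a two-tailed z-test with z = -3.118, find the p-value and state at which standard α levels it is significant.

p = 2·P(Z > |-3.118|) = 2·(1 - Φ(3.118)) ≈ 0.0018. Significant at α = 0.1; Significant at α = 0.05; Significant at α = 0.01.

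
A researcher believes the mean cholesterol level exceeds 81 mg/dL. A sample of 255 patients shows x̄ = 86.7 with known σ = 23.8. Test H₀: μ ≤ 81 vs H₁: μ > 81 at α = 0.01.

z = 3.824. Critical value: 2.33. Reject H₀.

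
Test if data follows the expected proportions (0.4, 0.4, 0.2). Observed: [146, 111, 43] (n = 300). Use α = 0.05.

Expected: [120.0, 120.0, 60.0]. χ² = 11.125. df = 2, critical = 5.991. Reject H₀.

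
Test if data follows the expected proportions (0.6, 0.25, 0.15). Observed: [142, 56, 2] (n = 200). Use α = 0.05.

Expected: [120.0, 50.0, 30.0]. χ² = 30.887. df = 2, critical = 5.991. Reject H₀.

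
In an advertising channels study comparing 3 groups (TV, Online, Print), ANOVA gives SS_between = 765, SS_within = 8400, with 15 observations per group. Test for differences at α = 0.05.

df_between = 2, df_within = 42. F = MS_between/MS_within = 382.5/200.0 = 1.913. F_crit ≈ 3.22. Fail to reject H₀.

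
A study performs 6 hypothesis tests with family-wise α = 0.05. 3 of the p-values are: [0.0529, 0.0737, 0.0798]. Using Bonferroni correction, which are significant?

Bonferroni α = 0.05/6 = 0.00833. None of the given p-values are significant.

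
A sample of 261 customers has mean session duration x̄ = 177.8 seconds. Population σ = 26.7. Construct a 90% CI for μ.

CI = x̄ ± z*(σ/√n) = 177.8 ± 1.645(26.7/√261) = 177.8 ± 2.72 = (175.08, 180.52)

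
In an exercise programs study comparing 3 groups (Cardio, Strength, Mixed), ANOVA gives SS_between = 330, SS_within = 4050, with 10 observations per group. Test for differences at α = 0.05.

df_between = 2, df_within = 27. F = MS_between/MS_within = 165.0/150.0 = 1.1. F_crit ≈ 3.354. Fail to reject H₀.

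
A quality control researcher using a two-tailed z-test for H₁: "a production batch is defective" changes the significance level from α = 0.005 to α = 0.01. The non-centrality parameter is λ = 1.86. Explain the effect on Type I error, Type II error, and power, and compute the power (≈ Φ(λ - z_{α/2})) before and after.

Increasing α from 0.005 to 0.01:
• Type I error rate increases (α is the Type I rate by definition).
• Critical value moves from z_{α/2} = 2.807 to 2.576, so power = Φ(λ - z_{α/2}) goes from Φ(1.86 - 2.807) = 0.172 to Φ(1.86 - 2.576) = 0.237.
• Type II error rate β = 1 - power therefore decreases (0.828 → 0.763).
Appropriate when false negatives are costly — here, shipping a defective batch — faulty products reach customers.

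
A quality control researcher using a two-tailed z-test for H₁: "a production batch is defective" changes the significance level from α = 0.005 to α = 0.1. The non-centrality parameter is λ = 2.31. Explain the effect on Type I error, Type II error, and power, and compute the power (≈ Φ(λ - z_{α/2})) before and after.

Increasing α from 0.005 to 0.1:
• Type I error rate increases (α is the Type I rate by definition).
• Critical value moves from z_{α/2} = 2.807 to 1.645, so power = Φ(λ - z_{α/2}) goes from Φ(2.31 - 2.807) = 0.31 to Φ(2.31 - 1.645) = 0.747.
• Type II error rate β = 1 - power therefore decreases (0.69 → 0.253).
Appropriate when false negatives are costly — here, shipping a defective batch — faulty products reach customers.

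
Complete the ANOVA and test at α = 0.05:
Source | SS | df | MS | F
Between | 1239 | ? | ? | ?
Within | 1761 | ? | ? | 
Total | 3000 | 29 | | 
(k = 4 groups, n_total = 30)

df_between = 3, df_within = 26. MS_between = 413.0, MS_within = 67.73. F = 6.098, F_crit ≈ 2.975. Reject H₀.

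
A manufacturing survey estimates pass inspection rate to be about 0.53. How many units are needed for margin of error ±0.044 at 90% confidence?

n = z²p(1-p)/E² = 1.645²×0.53×0.47/0.044² = 348.2 → n = 349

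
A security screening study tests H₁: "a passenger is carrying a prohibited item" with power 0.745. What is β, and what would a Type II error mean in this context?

β = 1 - power = 1 - 0.745 = 0.255. A Type II error is failing to reject H₀ when H₀ is false (false negative) — here, failing to conclude that a passenger is carrying a prohibited item when in fact it is true. Consequence: letting a prohibited item through — security breach.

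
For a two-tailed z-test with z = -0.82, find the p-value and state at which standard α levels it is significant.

p = 2·P(Z > |-0.82|) = 2·(1 - Φ(0.82)) ≈ 0.4122. Not significant at any standard level.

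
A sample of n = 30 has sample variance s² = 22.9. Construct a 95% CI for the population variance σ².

df = 29. χ²_{0.025} = 45.722, χ²_{0.975} = 16.047. CI for σ² = ((n-1)s²/χ²_{α/2}, (n-1)s²/χ²_{1-α/2}) = (29·22.9/45.722, 29·22.9/16.047) = (14.52, 41.38)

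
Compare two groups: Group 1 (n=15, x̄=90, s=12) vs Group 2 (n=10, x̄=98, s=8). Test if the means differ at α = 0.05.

Pooled sp = 10.62. t = -1.846, df = 23. Critical t = ±2.069. Fail to reject H₀.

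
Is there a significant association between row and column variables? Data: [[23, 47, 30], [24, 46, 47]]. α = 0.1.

χ² = 2.469. df = 2, critical = 4.605. Fail to reject H₀. No evidence of dependence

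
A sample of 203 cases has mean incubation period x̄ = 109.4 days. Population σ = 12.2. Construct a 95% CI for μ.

CI = x̄ ± z*(σ/√n) = 109.4 ± 1.96(12.2/√203) = 109.4 ± 1.68 = (107.72, 111.08)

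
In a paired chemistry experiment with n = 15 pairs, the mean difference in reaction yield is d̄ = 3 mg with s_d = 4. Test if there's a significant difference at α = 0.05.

t = d̄/(s_d/√n) = 3/(4/√15) = 2.905. df = 14, critical t = ±2.145. Reject H₀.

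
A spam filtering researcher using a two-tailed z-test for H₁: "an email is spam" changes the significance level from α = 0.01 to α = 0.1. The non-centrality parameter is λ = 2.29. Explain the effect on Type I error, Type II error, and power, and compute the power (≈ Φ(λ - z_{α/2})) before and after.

Increasing α from 0.01 to 0.1:
• Type I error rate increases (α is the Type I rate by definition).
• Critical value moves from z_{α/2} = 2.576 to 1.645, so power = Φ(λ - z_{α/2}) goes from Φ(2.29 - 2.576) = 0.387 to Φ(2.29 - 1.645) = 0.741.
• Type II error rate β = 1 - power therefore decreases (0.613 → 0.259).
Appropriate when false negatives are costly — here, a spam email lands in the inbox.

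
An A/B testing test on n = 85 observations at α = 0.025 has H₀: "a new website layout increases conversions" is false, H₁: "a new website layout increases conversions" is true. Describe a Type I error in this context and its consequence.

Type I error: rejecting H₀ when it is true — concluding that a new website layout increases conversions when in fact it is not. Consequence: rolling out a layout that doesn't actually help — wasted engineering effort.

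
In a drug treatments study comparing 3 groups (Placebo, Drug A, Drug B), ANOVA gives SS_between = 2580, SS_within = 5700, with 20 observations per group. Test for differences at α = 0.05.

df_between = 2, df_within = 57. F = MS_between/MS_within = 1290.0/100.0 = 12.9. F_crit ≈ 3.159. Reject H₀. At least one mean differs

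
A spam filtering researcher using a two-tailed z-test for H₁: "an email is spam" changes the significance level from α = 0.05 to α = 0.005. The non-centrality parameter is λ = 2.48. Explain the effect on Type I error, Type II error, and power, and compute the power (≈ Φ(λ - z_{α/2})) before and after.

Decreasing α from 0.05 to 0.005:
• Type I error rate decreases (α is the Type I rate by definition).
• Critical value moves from z_{α/2} = 1.96 to 2.807, so power = Φ(λ - z_{α/2}) goes from Φ(2.48 - 1.96) = 0.698 to Φ(2.48 - 2.807) = 0.372.
• Type II error rate β = 1 - power therefore increases (0.302 → 0.628).
Appropriate when false positives are costly — here, a legitimate email is sent to the spam folder and the user misses it.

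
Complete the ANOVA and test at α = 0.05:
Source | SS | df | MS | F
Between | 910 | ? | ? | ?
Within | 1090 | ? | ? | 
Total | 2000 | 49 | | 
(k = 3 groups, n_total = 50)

df_between = 2, df_within = 47. MS_between = 455.0, MS_within = 23.19. F = 19.619, F_crit ≈ 3.195. Reject H₀.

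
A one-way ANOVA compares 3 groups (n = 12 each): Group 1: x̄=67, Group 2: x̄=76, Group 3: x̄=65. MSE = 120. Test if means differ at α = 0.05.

Grand mean = 69.33. SS_between = 824.0, MS_between = 412.0. F = 3.433, F_crit ≈ 3.285. Reject H₀.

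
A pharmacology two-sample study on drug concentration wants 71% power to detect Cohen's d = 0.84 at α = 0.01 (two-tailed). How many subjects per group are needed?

z_{α/2} = 2.576, z_β = Φ⁻¹(0.71) = 0.553. For large effect (d = 0.84): n per group = 2(z_{α/2} + z_β)²/d² = 2(2.576 + 0.553)²/0.84² = 27.8 → 28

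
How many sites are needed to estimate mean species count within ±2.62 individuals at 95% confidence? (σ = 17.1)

n = (z*σ/E)² = (1.96×17.1/2.62)² = 163.6 → n = 164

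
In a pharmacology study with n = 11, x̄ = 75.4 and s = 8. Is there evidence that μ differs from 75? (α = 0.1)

t = (x̄ - μ₀)/(s/√n) = (75.4 - 75)/(8/√11) = 0.166. df = 10, critical t = ±1.812. Fail to reject H₀.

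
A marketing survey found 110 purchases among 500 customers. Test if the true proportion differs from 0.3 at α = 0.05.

p̂ = 0.22, p₀ = 0.3. z = (p̂ - p₀)/√(p₀(1-p₀)/n) = -3.904. Critical: ±1.96. Reject H₀.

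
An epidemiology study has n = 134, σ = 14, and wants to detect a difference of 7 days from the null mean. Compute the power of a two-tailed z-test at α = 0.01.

SE = σ/√n = 14/√134 = 1.209. Non-centrality λ = d/SE = 7/1.209 = 5.788. Power ≈ Φ(λ - z_{α/2}) = Φ(5.788 - 2.576) = Φ(3.212) = 0.999.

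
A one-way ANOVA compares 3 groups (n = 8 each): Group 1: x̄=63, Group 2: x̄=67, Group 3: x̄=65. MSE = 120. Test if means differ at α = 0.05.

Grand mean = 65.0. SS_between = 64.0, MS_between = 32.0. F = 0.267, F_crit ≈ 3.467. Fail to reject H₀.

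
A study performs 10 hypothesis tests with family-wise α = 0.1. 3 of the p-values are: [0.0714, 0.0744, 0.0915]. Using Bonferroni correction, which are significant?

Bonferroni α = 0.1/10 = 0.01. None of the given p-values are significant.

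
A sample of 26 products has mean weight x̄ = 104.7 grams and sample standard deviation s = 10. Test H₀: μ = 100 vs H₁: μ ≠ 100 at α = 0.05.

t = (x̄ - μ₀)/(s/√n) = (104.7 - 100)/(10/√26) = 2.397. df = 25, critical t = ±2.06. Reject H₀.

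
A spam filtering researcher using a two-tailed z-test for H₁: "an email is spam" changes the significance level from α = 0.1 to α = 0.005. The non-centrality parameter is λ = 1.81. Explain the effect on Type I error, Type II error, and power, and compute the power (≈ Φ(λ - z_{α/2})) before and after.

Decreasing α from 0.1 to 0.005:
• Type I error rate decreases (α is the Type I rate by definition).
• Critical value moves from z_{α/2} = 1.645 to 2.807, so power = Φ(λ - z_{α/2}) goes from Φ(1.81 - 1.645) = 0.566 to Φ(1.81 - 2.807) = 0.159.
• Type II error rate β = 1 - power therefore increases (0.434 → 0.841).
Appropriate when false positives are costly — here, a legitimate email is sent to the spam folder and the user misses it.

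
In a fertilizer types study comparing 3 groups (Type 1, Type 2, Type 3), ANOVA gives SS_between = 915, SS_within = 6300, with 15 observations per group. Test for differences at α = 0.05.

df_between = 2, df_within = 42. F = MS_between/MS_within = 457.5/150.0 = 3.05. F_crit ≈ 3.22. Fail to reject H₀.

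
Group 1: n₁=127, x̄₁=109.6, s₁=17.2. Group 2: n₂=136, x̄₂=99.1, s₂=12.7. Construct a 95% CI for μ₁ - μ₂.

Difference = 10.5. SE = √(17.2²/127 + 12.7²/136) = 1.875. CI = (6.83, 14.17)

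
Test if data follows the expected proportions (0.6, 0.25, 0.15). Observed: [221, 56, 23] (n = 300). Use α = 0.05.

Expected: [180.0, 75.0, 45.0]. χ² = 24.908. df = 2, critical = 5.991. Reject H₀.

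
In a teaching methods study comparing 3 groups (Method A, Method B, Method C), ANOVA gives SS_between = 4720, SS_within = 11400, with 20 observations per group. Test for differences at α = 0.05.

df_between = 2, df_within = 57. F = MS_between/MS_within = 2360.0/200.0 = 11.8. F_crit ≈ 3.159. Reject H₀. At least one mean differs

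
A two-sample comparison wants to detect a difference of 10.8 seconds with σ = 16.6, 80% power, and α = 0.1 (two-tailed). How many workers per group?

n per group = 2(z_α/2 + z_β)²σ²/d² = 2×(1.645 + 0.84)²×16.6²/10.8² = 29.2 → n = 30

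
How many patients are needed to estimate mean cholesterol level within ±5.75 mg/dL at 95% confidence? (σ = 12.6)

n = (z*σ/E)² = (1.96×12.6/5.75)² = 18.4 → n = 19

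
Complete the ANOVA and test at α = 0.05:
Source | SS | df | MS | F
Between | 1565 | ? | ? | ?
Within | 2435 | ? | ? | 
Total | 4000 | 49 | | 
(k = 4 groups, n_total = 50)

df_between = 3, df_within = 46. MS_between = 521.67, MS_within = 52.93. F = 9.855, F_crit ≈ 2.807. Reject H₀.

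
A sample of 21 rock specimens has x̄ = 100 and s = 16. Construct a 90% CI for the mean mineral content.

CI = x̄ ± t*(s/√n) = 100 ± 1.725(16/√21) = (93.98, 106.02)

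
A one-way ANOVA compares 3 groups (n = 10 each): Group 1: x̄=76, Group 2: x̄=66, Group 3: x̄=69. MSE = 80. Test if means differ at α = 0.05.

Grand mean = 70.33. SS_between = 526.67, MS_between = 263.33. F = 3.292, F_crit ≈ 3.354. Fail to reject H₀.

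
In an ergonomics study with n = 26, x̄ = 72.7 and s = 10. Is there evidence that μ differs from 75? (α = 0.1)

t = (x̄ - μ₀)/(s/√n) = (72.7 - 75)/(10/√26) = -1.173. df = 25, critical t = ±1.708. Fail to reject H₀.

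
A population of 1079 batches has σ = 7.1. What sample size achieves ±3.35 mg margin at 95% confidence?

Without FPC: n₀ = (1.96×7.1/3.35)² = 17.256. With FPC: n = n₀N/(n₀+N-1) = 17.0 → n = 17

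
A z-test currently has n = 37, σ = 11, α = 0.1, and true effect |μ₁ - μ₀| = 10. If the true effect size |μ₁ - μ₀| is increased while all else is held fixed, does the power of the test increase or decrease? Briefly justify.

Power increases: a larger true effect increases the non-centrality λ = |μ₁ - μ₀|/(σ/√n).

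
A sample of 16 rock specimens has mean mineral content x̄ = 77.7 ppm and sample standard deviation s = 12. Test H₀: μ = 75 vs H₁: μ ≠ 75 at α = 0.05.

t = (x̄ - μ₀)/(s/√n) = (77.7 - 75)/(12/√16) = 0.9. df = 15, critical t = ±2.131. Fail to reject H₀.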